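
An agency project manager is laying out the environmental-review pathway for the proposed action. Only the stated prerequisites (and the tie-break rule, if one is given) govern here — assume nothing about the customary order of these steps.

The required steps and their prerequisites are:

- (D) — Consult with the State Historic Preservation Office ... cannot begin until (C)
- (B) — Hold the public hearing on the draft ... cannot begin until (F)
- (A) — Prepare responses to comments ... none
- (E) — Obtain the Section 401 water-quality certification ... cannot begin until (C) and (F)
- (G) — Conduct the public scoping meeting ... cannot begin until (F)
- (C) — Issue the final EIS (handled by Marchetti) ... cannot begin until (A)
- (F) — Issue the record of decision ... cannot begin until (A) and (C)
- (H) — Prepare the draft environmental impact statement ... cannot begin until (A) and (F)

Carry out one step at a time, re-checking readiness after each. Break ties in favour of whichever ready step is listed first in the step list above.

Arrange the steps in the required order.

(A) → (C) → (D) → (F) → (B) → (E) → (G) → (H)

(A) is the only step with nothing outstanding, so it goes first.
That leaves (C) as the only ready step → (C).
Ready: (D) and (F). (D) is listed earlier → (D).
Next only (F) has its prerequisites met → (F).
Now (B), (E), (G) and (H) have their prerequisites met. (B) is listed earlier, so (B) next.
(E), (G) and (H) are all available; (E) is listed earlier → (E).
(G) and (H) are both available; (G) is listed earlier → (G).
(H) needed (A) and (F), now all done → (H).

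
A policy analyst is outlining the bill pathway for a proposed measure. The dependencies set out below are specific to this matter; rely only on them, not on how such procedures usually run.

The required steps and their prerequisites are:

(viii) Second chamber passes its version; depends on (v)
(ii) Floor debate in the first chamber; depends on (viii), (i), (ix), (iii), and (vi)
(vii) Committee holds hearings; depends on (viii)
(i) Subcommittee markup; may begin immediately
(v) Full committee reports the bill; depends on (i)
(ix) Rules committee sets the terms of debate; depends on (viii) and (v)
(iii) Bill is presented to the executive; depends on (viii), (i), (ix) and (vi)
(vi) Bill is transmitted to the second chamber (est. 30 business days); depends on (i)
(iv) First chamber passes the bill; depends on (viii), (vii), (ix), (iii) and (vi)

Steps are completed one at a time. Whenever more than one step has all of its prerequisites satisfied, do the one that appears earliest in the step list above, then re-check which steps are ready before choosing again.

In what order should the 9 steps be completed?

(i) is the only step with nothing outstanding, so it goes first.
Ready: (v) and (vi). (v) is listed earlier → (v).
Ready: (viii) and (vi). (viii) is listed earlier → (viii).
Now (vii), (ix) and (vi) have their prerequisites met. (vii) is listed earlier, so (vii) next.
(ix) and (vi) are both available; (ix) is listed earlier → (ix).
Next only (vi) has its prerequisites met → (vi).
(iii) needed (viii), (i), (ix) and (vi), now all done → (iii).
Ready: (ii) and (iv). (ii) is listed earlier → (ii).
(iv) is the only step now ready → (iv).

(i), (v), (viii), (vii), (ix), (vi), (iii), (ii), (iv)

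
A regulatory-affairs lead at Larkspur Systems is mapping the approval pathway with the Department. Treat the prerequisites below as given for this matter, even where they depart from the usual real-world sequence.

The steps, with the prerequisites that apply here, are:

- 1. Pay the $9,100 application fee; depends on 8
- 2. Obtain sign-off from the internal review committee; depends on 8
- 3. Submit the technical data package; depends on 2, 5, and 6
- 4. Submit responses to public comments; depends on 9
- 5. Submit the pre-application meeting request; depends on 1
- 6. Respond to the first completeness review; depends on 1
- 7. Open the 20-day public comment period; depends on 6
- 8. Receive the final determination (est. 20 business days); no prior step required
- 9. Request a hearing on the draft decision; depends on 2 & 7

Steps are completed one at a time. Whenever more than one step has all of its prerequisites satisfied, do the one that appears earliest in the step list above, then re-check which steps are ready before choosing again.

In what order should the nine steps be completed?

8 → 1 → 2 → 5 → 6 → 3 → 7 → 9 → 4

8 has no prerequisites → 8 first.
Ready: 1 and 2. 1 is listed earlier → 1.
5 and 6 now also ready, so the ready set is {2, 5, 6}; 2 is listed earlier → 2.
Ready: 5 and 6. 5 is listed earlier → 5.
That leaves 6 as the only ready step → 6.
Now 3 and 7 have their prerequisites met. 3 is listed earlier, so 3 next.
7 needed 6, now all done → 7.
9 needed 2 and 7, now all done → 9.
4 needed 9, now all done → 4.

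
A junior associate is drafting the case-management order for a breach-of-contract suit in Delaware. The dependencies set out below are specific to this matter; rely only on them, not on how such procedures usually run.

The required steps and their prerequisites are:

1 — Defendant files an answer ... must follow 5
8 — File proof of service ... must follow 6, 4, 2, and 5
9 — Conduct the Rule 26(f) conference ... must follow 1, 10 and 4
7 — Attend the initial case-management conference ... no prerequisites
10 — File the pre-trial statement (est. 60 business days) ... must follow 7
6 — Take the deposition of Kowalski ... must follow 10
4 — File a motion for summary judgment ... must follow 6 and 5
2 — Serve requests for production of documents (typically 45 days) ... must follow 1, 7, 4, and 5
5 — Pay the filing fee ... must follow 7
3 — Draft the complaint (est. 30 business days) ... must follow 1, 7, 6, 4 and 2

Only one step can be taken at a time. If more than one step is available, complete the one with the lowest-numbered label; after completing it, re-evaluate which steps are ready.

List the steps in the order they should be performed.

7, 5, 1, 10, 6, 4, 2, 3, 8, 9

7 is the only step with nothing outstanding, so it goes first.
Ready: 5 and 10. 5 has the earlier label → 5.
1 now also ready, so the ready set is {1, 10}; 1 has the earlier label → 1.
10 needed 7, now all done → 10.
Next only 6 has its prerequisites met → 6.
4 needed 5 and 6, now all done → 4.
2 and 9 are both available; 2 has the earlier label → 2.
3 and 8 now also ready, so the ready set is {3, 8, 9}; 3 has the earlier label → 3.
8 and 9 are both available; 8 has the earlier label → 8.
9 is the only step now ready → 9.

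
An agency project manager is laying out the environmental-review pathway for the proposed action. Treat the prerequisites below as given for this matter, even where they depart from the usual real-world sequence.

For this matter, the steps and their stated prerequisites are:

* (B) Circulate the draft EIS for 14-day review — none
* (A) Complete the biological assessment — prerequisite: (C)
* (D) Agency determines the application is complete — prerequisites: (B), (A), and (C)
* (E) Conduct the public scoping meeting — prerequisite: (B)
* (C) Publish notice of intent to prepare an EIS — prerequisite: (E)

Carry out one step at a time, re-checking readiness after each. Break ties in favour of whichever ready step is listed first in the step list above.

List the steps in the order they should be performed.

(B) is the only step with nothing outstanding, so it goes first.
That leaves (E) as the only ready step → (E).
That leaves (C) as the only ready step → (C).
(A) is the only step now ready → (A).
(D) is the only step now ready → (D).

(B), (E), (C), (A), (D)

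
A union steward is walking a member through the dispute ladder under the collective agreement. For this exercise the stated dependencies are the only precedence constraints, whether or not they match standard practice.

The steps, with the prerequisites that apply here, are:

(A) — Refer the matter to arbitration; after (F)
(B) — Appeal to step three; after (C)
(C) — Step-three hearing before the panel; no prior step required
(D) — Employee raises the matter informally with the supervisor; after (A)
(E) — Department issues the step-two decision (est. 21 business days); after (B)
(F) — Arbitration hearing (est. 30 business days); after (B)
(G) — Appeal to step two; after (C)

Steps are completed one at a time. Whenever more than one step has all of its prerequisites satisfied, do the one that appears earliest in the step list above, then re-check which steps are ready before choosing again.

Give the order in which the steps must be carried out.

(C), (B), (E), (F), (A), (D), (G)

Only (C) has no prerequisites, so it is first.
(B) and (G) are both available; (B) is listed earlier → (B).
(E) and (F) now also ready, so the ready set is {(E), (F), (G)}; (E) is listed earlier → (E).
Ready: (F) and (G). (F) is listed earlier → (F).
Now (A) and (G) have their prerequisites met. (A) is listed earlier, so (A) next.
(D) and (G) are both available; (D) is listed earlier → (D).
(G) is the only step now ready → (G).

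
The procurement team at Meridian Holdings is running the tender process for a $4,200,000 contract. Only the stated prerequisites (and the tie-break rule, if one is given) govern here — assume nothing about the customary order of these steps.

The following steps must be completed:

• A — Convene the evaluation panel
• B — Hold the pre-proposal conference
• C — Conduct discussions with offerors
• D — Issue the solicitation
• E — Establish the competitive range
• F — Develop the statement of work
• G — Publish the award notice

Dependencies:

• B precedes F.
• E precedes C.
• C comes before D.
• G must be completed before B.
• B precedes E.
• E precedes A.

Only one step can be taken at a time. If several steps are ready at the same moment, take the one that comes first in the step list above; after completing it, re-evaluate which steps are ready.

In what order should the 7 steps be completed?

G, B, E, A, C, D, F

G has no prerequisites → G first.
Next only B has its prerequisites met → B.
Now E and F have their prerequisites met. E is listed earlier, so E next.
A and C now also ready, so the ready set is {A, C, F}; A is listed earlier → A.
Now C and F have their prerequisites met. C is listed earlier, so C next.
D now also ready, so the ready set is {D, F}; D is listed earlier → D.
F is the only step now ready → F.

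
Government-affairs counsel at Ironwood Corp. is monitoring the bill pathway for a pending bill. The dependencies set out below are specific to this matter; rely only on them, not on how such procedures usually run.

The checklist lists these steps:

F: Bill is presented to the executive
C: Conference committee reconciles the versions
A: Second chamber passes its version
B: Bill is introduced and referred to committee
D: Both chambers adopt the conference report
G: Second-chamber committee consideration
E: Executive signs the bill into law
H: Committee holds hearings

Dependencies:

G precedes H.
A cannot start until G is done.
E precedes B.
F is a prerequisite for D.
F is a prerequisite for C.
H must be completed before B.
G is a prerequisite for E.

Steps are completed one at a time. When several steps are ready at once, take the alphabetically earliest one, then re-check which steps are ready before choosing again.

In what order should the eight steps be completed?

F, C, D, G, A, E, H, B

Nothing is required for F and G. F has the earlier label → F first.
Now C, D and G have their prerequisites met. C has the earlier label, so C next.
D and G are both available; D has the earlier label → D.
Next only G has its prerequisites met → G.
Now A, E and H have their prerequisites met. A has the earlier label, so A next.
E and H are both available; E has the earlier label → E.
H needed G, now all done → H.
Next only B has its prerequisites met → B.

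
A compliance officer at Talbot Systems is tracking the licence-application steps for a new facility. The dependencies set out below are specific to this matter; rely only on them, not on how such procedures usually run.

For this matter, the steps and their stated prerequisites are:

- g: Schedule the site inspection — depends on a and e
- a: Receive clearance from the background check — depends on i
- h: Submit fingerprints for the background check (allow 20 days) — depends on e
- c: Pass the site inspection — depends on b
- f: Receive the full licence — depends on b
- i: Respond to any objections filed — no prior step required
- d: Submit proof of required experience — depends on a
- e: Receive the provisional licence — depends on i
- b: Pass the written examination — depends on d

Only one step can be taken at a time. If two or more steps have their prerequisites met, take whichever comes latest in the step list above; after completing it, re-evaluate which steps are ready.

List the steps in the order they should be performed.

i, e, h, a, d, b, f, c, g

Only i has no prerequisites, so it is first.
Now e and a have their prerequisites met. e is listed later, so e next.
h now also ready, so the ready set is {h, a}; h is listed later → h.
Next only a has its prerequisites met → a.
Now d and g have their prerequisites met. d is listed later, so d next.
Ready: b and g. b is listed later → b.
f, c and g are all available; f is listed later → f.
Ready: c and g. c is listed later → c.
That leaves g as the only ready step → g.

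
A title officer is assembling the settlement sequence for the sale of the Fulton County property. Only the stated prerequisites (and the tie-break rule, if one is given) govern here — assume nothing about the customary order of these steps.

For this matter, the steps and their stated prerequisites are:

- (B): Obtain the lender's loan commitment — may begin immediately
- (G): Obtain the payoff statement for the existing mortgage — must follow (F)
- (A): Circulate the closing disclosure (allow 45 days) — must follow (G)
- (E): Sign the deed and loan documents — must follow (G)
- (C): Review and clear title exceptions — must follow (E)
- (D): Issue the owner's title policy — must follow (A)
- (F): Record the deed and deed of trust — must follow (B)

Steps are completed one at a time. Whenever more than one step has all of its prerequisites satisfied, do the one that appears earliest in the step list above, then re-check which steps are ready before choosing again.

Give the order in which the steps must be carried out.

(B) → (F) → (G) → (A) → (E) → (C) → (D)

(B) is the only step with nothing outstanding, so it goes first.
Next only (F) has its prerequisites met → (F).
(G) needed (F), now all done → (G).
Now (A) and (E) have their prerequisites met. (A) is listed earlier, so (A) next.
(D) now also ready, so the ready set is {(E), (D)}; (E) is listed earlier → (E).
(C) now also ready, so the ready set is {(C), (D)}; (C) is listed earlier → (C).
That leaves (D) as the only ready step → (D).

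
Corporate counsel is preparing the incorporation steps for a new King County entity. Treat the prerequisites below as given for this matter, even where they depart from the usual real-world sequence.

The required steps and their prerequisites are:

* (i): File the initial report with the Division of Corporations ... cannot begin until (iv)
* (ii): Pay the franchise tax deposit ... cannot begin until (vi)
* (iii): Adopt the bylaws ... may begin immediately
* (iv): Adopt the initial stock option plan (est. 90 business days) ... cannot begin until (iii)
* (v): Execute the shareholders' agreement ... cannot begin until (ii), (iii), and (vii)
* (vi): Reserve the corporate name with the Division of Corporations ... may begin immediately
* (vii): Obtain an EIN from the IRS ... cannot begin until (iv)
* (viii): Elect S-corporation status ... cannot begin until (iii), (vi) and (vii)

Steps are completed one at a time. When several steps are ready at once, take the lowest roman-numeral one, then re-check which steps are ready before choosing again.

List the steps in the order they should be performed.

(iii) → (iv) → (i) → (vi) → (ii) → (vii) → (v) → (viii)

Nothing is required for (iii) and (vi). (iii) has the earlier label → (iii) first.
Ready: (iv) and (vi). (iv) has the earlier label → (iv).
Now (i), (vi) and (vii) have their prerequisites met. (i) has the earlier label, so (i) next.
(vi) and (vii) are both available; (vi) has the earlier label → (vi).
(ii) now also ready, so the ready set is {(ii), (vii)}; (ii) has the earlier label → (ii).
(vii) is the only step now ready → (vii).
Now (v) and (viii) have their prerequisites met. (v) has the earlier label, so (v) next.
(viii) needed (iii), (vi) and (vii), now all done → (viii).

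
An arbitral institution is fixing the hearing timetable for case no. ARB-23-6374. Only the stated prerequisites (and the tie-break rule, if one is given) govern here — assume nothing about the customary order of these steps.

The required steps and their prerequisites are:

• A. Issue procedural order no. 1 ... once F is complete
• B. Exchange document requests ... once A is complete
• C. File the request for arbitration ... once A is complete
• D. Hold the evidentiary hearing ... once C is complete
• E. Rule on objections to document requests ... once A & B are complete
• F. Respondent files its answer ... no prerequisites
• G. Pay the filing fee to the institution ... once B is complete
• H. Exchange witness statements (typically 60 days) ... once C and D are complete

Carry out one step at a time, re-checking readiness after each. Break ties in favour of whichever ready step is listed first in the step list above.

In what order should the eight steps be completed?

F has no prerequisites → F first.
A needed F, now all done → A.
B and C are both available; B is listed earlier → B.
Now C, E and G have their prerequisites met. C is listed earlier, so C next.
D, E and G are all available; D is listed earlier → D.
E, G and H are all available; E is listed earlier → E.
Now G and H have their prerequisites met. G is listed earlier, so G next.
Next only H has its prerequisites met → H.

F → A → B → C → D → E → G → H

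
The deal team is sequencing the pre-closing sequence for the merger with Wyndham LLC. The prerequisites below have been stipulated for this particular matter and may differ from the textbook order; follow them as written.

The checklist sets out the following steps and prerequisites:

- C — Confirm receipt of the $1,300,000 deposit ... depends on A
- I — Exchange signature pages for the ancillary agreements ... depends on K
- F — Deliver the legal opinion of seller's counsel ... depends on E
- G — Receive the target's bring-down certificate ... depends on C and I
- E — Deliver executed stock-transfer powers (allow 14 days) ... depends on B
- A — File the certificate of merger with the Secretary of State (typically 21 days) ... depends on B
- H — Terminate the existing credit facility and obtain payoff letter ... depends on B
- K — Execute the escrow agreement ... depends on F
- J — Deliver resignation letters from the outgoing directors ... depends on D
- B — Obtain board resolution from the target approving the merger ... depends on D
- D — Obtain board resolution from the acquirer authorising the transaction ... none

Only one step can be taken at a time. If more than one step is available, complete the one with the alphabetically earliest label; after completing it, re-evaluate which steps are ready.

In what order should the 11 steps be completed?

D, B, A, C, E, F, H, J, K, I, G

Only D has no prerequisites, so it is first.
Now B and J have their prerequisites met. B has the earlier label, so B next.
Ready: A, E, H and J. A has the earlier label → A.
C, E, H and J are all available; C has the earlier label → C.
E, H and J are all available; E has the earlier label → E.
F now also ready, so the ready set is {F, H, J}; F has the earlier label → F.
Now H, J and K have their prerequisites met. H has the earlier label, so H next.
J and K are both available; J has the earlier label → J.
K needed F, now all done → K.
Next only I has its prerequisites met → I.
G needed C and I, now all done → G.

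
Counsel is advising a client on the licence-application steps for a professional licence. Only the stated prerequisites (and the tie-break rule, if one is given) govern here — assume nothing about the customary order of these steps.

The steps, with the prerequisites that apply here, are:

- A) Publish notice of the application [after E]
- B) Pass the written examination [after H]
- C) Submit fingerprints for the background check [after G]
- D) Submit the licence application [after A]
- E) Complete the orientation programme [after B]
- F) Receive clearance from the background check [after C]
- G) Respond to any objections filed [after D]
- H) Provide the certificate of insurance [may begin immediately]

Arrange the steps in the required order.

H, B, E, A, D, G, C, F

Only H has no prerequisites, so it is first.
B needed H, now all done → B.
E is the only step now ready → E.
Next only A has its prerequisites met → A.
D needed A, now all done → D.
That leaves G as the only ready step → G.
Next only C has its prerequisites met → C.
F needed C, now all done → F.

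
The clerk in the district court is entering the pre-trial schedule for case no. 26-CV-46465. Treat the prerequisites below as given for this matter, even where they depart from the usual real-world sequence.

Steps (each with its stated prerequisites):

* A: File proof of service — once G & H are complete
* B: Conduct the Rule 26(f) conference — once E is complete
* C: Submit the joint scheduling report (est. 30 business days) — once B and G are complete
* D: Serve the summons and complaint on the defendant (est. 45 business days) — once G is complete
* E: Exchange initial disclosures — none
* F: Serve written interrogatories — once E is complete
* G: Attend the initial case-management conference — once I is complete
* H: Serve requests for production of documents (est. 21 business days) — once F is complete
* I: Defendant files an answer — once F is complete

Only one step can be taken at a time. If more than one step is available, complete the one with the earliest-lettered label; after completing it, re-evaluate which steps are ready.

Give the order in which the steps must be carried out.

E is the only step with nothing outstanding, so it goes first.
B and F are both available; B has the earlier label → B.
F needed E, now all done → F.
Now H and I have their prerequisites met. H has the earlier label, so H next.
I is the only step now ready → I.
G is the only step now ready → G.
Ready: A, C and D. A has the earlier label → A.
Now C and D have their prerequisites met. C has the earlier label, so C next.
That leaves D as the only ready step → D.

E B F H I G A C D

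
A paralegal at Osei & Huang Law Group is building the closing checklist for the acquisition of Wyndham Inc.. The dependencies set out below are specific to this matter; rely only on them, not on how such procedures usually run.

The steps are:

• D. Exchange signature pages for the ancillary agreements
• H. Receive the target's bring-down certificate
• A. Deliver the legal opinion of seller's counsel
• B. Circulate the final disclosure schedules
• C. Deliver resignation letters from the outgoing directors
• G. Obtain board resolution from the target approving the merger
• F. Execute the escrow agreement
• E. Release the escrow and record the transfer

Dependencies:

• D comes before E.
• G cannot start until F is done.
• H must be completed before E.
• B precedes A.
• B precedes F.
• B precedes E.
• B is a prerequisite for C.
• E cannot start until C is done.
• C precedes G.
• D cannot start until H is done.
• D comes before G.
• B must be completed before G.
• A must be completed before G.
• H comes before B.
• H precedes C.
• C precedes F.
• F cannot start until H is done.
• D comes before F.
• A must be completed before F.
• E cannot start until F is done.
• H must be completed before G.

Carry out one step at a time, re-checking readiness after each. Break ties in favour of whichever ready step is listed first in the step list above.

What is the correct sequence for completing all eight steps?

H is the only step with nothing outstanding, so it goes first.
Now D and B have their prerequisites met. D is listed earlier, so D next.
That leaves B as the only ready step → B.
Ready: A and C. A is listed earlier → A.
C is the only step now ready → C.
F needed D, H, A, B and C, now all done → F.
G and E are both available; G is listed earlier → G.
That leaves E as the only ready step → E.

H, D, B, A, C, F, G, E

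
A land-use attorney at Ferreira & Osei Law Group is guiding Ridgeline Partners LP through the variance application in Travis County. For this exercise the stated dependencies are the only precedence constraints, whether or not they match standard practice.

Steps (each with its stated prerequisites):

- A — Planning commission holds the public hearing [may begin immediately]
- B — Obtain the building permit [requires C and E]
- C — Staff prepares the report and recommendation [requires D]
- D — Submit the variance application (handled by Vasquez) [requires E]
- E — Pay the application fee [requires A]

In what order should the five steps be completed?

A → E → D → C → B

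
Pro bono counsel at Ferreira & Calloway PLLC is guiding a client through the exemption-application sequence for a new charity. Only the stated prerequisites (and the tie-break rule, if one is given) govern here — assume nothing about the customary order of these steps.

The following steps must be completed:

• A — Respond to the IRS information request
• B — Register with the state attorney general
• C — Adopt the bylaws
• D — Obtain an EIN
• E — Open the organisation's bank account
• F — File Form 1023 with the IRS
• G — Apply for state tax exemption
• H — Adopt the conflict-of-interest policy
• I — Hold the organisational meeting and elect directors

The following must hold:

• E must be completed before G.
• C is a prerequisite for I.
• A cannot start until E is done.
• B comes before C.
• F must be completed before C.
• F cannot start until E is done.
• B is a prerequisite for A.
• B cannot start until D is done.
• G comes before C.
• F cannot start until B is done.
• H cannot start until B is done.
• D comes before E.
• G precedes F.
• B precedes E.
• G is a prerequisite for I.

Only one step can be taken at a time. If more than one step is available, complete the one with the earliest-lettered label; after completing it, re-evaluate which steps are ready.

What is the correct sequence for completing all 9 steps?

D has no prerequisites → D first.
B needed D, now all done → B.
Ready: E and H. E has the earlier label → E.
A, G and H are all available; A has the earlier label → A.
Ready: G and H. G has the earlier label → G.
Now F and H have their prerequisites met. F has the earlier label, so F next.
C now also ready, so the ready set is {C, H}; C has the earlier label → C.
H and I are both available; H has the earlier label → H.
I is the only step now ready → I.

D, B, E, A, G, F, C, H, I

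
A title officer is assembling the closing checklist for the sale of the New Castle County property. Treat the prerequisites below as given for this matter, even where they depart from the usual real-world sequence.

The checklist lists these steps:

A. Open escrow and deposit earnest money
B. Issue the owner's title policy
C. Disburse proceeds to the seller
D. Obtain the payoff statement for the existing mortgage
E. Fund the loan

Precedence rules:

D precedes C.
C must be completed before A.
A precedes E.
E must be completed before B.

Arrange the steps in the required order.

D has no prerequisites → D first.
Next only C has its prerequisites met → C.
A is the only step now ready → A.
That leaves E as the only ready step → E.
That leaves B as the only ready step → B.

D → C → A → E → B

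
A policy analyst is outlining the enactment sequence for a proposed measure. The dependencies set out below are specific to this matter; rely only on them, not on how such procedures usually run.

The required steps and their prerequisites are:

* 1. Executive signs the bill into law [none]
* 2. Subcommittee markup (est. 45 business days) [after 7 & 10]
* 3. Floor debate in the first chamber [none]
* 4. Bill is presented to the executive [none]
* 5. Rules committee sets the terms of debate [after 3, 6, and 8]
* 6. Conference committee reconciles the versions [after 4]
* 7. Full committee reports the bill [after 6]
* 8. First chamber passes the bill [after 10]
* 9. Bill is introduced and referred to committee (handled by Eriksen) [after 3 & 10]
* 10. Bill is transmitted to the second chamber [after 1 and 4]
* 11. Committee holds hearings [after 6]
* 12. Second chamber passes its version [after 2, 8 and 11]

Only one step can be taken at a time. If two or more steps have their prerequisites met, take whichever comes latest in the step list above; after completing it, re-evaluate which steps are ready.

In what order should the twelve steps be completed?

4, 3 and 1 have no prerequisites; 4 is listed later, so 4 is first.
6 now also ready, so the ready set is {6, 3, 1}; 6 is listed later → 6.
Ready: 11, 7, 3 and 1. 11 is listed later → 11.
Now 7, 3 and 1 have their prerequisites met. 7 is listed later, so 7 next.
Now 3 and 1 have their prerequisites met. 3 is listed later, so 3 next.
1 is the only step now ready → 1.
10 needed 4 and 1, now all done → 10.
Ready: 9, 8 and 2. 9 is listed later → 9.
Now 8 and 2 have their prerequisites met. 8 is listed later, so 8 next.
5 now also ready, so the ready set is {5, 2}; 5 is listed later → 5.
Next only 2 has its prerequisites met → 2.
12 needed 11, 8 and 2, now all done → 12.

4, 6, 11, 7, 3, 1, 10, 9, 8, 5, 2, 12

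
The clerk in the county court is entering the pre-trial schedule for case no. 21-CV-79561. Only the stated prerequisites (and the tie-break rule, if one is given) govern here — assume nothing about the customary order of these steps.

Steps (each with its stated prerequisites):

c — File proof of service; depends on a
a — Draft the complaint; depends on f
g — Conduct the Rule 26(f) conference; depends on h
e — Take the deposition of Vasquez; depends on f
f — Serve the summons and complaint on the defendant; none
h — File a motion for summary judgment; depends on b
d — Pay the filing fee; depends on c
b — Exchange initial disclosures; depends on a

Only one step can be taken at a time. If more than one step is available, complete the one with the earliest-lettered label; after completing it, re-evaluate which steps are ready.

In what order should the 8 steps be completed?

f is the only step with nothing outstanding, so it goes first.
a and e are both available; a has the earlier label → a.
b and c now also ready, so the ready set is {b, c, e}; b has the earlier label → b.
h now also ready, so the ready set is {c, e, h}; c has the earlier label → c.
Ready: d, e and h. d has the earlier label → d.
e and h are both available; e has the earlier label → e.
That leaves h as the only ready step → h.
That leaves g as the only ready step → g.

f → a → b → c → d → e → h → g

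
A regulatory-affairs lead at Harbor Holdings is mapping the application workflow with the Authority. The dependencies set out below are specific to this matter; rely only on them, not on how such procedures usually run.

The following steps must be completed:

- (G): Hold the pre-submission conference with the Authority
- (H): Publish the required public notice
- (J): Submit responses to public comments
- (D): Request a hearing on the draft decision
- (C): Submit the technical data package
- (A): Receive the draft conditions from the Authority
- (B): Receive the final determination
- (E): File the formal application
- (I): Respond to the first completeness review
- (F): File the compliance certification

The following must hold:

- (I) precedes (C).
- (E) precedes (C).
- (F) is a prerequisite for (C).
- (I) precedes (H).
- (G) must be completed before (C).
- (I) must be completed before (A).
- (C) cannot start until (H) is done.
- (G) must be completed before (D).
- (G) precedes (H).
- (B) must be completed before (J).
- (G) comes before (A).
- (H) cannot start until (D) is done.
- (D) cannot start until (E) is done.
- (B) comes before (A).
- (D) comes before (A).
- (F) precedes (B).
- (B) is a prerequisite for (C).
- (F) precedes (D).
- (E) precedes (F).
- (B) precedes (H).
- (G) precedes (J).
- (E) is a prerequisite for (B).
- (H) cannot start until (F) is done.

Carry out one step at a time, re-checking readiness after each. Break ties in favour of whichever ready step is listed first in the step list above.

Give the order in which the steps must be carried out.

(G), (E), (I), (F), (D), (B), (H), (J), (C), (A)

(G), (E) and (I) have no prerequisites; (G) is listed earlier, so (G) is first.
Now (E) and (I) have their prerequisites met. (E) is listed earlier, so (E) next.
Ready: (I) and (F). (I) is listed earlier → (I).
(F) needed (E), now all done → (F).
Ready: (D) and (B). (D) is listed earlier → (D).
That leaves (B) as the only ready step → (B).
Now (H), (J) and (A) have their prerequisites met. (H) is listed earlier, so (H) next.
Ready: (J), (C) and (A). (J) is listed earlier → (J).
Ready: (C) and (A). (C) is listed earlier → (C).
Next only (A) has its prerequisites met → (A).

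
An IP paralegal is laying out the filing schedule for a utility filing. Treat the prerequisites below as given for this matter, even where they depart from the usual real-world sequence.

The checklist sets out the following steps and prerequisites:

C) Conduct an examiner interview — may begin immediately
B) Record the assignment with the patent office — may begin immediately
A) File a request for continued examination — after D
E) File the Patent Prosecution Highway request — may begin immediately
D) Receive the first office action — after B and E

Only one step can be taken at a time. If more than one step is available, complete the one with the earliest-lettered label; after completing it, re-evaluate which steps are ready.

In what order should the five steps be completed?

B → C → E → D → A

B, C and E have no prerequisites; B has the earlier label, so B is first.
Now C and E have their prerequisites met. C has the earlier label, so C next.
Next only E has its prerequisites met → E.
Next only D has its prerequisites met → D.
Next only A has its prerequisites met → A.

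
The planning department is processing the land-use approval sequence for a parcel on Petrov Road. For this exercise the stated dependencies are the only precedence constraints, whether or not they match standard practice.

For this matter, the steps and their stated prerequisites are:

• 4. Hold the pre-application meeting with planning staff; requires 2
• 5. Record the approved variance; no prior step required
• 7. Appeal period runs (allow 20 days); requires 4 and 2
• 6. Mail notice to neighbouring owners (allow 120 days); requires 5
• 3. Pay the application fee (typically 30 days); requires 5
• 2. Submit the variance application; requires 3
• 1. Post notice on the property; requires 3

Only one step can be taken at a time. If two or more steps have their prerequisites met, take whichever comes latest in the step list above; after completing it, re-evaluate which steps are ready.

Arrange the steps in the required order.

5 → 3 → 1 → 2 → 6 → 4 → 7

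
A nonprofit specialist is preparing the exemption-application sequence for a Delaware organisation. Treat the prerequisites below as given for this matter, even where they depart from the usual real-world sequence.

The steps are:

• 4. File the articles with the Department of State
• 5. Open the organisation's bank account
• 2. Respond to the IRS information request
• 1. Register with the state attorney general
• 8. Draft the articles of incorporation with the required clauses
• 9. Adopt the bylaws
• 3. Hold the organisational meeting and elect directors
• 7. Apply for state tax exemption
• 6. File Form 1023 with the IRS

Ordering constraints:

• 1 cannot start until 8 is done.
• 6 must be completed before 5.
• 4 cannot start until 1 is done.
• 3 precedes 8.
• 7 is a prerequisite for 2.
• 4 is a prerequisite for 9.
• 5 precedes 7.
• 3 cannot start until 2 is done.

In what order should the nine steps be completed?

6, 5, 7, 2, 3, 8, 1, 4, 9

6 has no prerequisites → 6 first.
Next only 5 has its prerequisites met → 5.
Next only 7 has its prerequisites met → 7.
2 is the only step now ready → 2.
That leaves 3 as the only ready step → 3.
Next only 8 has its prerequisites met → 8.
Next only 1 has its prerequisites met → 1.
That leaves 4 as the only ready step → 4.
9 needed 4, now all done → 9.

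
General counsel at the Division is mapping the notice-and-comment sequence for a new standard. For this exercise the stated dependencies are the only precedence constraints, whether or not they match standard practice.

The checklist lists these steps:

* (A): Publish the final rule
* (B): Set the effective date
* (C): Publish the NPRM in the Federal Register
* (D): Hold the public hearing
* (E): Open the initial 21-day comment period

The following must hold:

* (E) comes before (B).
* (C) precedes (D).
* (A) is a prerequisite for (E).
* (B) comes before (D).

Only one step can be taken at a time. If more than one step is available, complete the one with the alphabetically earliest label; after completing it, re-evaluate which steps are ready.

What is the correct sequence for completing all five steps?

(A), (C), (E), (B), (D)

Nothing is required for (A) and (C). (A) has the earlier label → (A) first.
Now (C) and (E) have their prerequisites met. (C) has the earlier label, so (C) next.
Next only (E) has its prerequisites met → (E).
(B) needed (E), now all done → (B).
(D) needed (B) and (C), now all done → (D).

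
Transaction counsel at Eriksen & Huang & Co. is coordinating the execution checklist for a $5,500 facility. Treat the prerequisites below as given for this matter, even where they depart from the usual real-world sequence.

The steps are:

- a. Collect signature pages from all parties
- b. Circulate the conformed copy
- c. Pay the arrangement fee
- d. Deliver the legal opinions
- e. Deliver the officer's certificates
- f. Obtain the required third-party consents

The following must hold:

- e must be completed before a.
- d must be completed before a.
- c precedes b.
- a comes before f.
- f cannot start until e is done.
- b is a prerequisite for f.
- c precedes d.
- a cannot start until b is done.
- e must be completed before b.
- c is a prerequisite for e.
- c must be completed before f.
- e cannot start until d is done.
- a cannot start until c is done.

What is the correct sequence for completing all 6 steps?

c → d → e → b → a → f

c has no prerequisites → c first.
d is the only step now ready → d.
Next only e has its prerequisites met → e.
b needed c and e, now all done → b.
a needed b, c, d and e, now all done → a.
Next only f has its prerequisites met → f.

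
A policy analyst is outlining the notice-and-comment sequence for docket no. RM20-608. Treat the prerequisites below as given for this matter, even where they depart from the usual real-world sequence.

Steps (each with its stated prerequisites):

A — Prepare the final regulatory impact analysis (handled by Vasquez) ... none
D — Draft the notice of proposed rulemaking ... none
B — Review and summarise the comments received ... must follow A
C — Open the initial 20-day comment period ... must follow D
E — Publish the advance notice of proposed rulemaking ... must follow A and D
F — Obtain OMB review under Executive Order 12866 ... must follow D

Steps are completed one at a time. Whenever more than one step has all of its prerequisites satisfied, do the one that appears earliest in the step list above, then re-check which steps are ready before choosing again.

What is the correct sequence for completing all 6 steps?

Nothing is required for A and D. A is listed earlier → A first.
D and B are both available; D is listed earlier → D.
B, C, E and F are all available; B is listed earlier → B.
Ready: C, E and F. C is listed earlier → C.
Now E and F have their prerequisites met. E is listed earlier, so E next.
F needed D, now all done → F.

A D B C E F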